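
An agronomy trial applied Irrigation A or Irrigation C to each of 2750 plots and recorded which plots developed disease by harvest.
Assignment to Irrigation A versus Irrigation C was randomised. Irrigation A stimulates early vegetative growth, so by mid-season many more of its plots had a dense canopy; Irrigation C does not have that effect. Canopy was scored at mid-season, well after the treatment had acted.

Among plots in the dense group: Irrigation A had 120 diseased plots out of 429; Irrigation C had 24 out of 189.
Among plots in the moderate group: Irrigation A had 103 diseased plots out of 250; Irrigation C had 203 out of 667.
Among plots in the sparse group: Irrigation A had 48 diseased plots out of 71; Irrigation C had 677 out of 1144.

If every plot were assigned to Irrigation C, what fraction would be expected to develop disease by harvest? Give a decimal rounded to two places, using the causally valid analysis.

0.45

Mid-season canopy lies on the pathway irrigation → mid-season canopy → outcome, so adjusting for it blocks the indirect effect. For the total causal effect of irrigation, use the unadjusted pooled rates.
So P(outcome | do(Irrigation C)) is just the pooled rate for Irrigation C: 904/2000 = 0.452.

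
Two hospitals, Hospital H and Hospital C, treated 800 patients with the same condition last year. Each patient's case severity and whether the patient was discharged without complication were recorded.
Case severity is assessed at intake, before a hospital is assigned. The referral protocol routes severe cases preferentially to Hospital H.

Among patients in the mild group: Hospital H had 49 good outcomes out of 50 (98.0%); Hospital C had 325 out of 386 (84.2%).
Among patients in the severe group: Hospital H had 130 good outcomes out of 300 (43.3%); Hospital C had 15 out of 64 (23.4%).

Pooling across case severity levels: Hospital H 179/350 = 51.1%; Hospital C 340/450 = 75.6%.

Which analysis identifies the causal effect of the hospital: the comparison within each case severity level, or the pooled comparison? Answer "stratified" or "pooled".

stratified

The imbalance in case severity arose from how patients were allocated, not from anything the hospital did; and case severity independently affects the outcome. The pooled gap is confounded — condition on case severity.
Within each level — mild: 98.0% vs 84.2%; severe: 43.3% vs 23.4% — Hospital H is higher every time.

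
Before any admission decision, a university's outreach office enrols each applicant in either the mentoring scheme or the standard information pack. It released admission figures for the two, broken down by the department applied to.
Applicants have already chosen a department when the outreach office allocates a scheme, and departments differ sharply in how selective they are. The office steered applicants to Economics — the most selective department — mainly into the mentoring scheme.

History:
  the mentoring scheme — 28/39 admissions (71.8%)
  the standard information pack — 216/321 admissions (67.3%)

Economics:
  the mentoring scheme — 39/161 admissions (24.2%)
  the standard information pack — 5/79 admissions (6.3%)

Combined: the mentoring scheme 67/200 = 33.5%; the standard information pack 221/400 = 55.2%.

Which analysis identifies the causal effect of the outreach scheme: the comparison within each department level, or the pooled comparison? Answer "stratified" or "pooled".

stratified

The department-specific comparison favours the mentoring scheme throughout, but the pooled figures favour the standard information pack. The question is whether to condition on department.
The imbalance in department arose from how applicants were allocated, not from anything the outreach scheme did; and department independently affects the outcome. The pooled gap is confounded — condition on department.
Within each level — History: 71.8% vs 67.3%; Economics: 24.2% vs 6.3% — the mentoring scheme is higher every time.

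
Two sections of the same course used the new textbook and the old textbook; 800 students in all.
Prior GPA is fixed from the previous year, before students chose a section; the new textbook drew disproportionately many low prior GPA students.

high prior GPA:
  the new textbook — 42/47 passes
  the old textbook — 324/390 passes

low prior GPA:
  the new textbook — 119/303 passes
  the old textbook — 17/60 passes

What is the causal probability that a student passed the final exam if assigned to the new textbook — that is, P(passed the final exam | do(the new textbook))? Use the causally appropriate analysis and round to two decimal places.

0.67

Prior GPA band satisfies the back-door criterion: it is not a descendant of the teaching method, and it blocks the spurious path from teaching method to outcome. Adjusting for it (i.e., using the within-prior GPA band rates) gives the causal effect.
Standardising the new textbook to the population prior GPA band mix: 0.546·42/47 + 0.454·119/303 = 0.666.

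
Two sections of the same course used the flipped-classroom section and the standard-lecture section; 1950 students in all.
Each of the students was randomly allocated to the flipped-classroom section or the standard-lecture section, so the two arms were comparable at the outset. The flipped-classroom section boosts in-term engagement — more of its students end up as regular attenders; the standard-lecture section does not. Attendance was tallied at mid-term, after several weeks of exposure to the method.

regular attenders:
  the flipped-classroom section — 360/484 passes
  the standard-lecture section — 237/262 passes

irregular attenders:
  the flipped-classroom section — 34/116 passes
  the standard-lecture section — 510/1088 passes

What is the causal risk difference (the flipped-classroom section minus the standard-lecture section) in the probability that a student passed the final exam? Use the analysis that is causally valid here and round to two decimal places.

+0.10

Mid-term attendance here is a post-treatment variable shaped by the teaching method; conditioning on it would introduce bias rather than remove it. The overall comparison is the causal one.
The causal difference is the pooled difference: 0.657 − 0.553 = +0.103.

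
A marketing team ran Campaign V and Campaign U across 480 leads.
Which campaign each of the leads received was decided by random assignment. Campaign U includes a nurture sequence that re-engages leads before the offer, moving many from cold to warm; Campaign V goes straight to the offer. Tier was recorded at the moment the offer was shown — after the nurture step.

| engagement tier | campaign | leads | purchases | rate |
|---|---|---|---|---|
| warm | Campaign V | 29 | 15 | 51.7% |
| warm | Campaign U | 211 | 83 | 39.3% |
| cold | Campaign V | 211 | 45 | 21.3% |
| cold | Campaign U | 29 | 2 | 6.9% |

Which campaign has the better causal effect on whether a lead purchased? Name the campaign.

Engagement tier lies on the pathway campaign → engagement tier → outcome, so adjusting for it blocks the indirect effect. For the total causal effect of campaign, use the unadjusted pooled rates.
Pooled: Campaign V 25.0% vs Campaign U 35.4%; Campaign U is higher overall.

Campaign U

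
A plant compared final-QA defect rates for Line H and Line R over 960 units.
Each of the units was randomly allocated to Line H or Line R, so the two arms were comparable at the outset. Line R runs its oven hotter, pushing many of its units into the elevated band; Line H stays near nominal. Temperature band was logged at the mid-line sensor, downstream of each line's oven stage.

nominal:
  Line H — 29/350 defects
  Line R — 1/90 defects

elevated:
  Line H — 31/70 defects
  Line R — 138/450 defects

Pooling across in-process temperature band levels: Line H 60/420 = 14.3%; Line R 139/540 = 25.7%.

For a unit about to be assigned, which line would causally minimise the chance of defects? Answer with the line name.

Line H

Line R is lower inside every in-process temperature band stratum but Line H is lower in aggregate. Whether to stratify depends on how in-process temperature band relates to the line.
The distribution of in-process temperature band is itself part of what the line does — it is an intermediate outcome. Holding it fixed would remove that part of the effect; the total effect is the pooled difference.
Pooled: Line H 14.3% vs Line R 25.7%; Line H is lower overall.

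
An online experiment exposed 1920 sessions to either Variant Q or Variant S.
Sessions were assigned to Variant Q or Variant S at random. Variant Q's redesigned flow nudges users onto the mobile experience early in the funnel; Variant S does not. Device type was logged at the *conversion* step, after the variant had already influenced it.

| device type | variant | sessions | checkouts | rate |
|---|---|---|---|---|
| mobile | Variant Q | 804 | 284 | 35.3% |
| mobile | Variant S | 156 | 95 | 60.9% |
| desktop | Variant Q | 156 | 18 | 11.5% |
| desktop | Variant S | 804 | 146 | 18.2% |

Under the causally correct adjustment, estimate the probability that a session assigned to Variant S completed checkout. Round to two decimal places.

0.25

The device type-specific comparison favours Variant S throughout, but the pooled figures favour Variant Q. The question is whether to condition on device type.
Stratifying would compare variants among sessions the variants themselves sorted into device type groups — a form of selection on an intermediate. The unconditioned pooled rates give the total causal effect.
So P(outcome | do(Variant S)) is just the pooled rate for Variant S: 241/960 = 0.251.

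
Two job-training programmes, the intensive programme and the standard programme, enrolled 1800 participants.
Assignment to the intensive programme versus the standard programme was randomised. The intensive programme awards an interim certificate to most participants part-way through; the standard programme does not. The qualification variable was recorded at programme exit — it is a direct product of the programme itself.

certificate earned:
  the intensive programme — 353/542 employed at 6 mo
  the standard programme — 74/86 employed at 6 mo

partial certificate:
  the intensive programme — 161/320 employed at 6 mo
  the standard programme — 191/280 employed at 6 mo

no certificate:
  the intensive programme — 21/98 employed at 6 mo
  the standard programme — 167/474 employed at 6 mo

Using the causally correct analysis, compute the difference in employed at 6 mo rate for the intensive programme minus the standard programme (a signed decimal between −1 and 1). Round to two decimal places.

Within every qualification attained during the programme level the standard programme has the higher rate, yet pooled the intensive programme does — Simpson's reversal.
Qualification attained during the programme is recorded after the programme and is itself shifted by it — it sits on the causal path from programme to outcome. Conditioning on a mediator would strip out part of the effect we want; the pooled comparison gives the total causal effect.
The causal difference is the pooled difference: 0.557 − 0.514 = +0.043.

+0.04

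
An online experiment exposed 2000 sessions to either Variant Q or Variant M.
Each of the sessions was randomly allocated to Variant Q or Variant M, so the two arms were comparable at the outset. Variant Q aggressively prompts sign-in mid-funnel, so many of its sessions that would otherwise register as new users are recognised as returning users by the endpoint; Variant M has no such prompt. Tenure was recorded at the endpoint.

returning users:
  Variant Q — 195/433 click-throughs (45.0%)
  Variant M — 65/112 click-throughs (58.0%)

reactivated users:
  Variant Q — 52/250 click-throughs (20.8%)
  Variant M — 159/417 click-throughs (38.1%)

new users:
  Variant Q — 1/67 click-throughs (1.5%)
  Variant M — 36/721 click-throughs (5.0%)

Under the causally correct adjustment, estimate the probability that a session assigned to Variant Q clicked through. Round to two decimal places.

0.33

User tenure lies on the pathway variant → user tenure → outcome, so adjusting for it blocks the indirect effect. For the total causal effect of variant, use the unadjusted pooled rates.
So P(outcome | do(Variant Q)) is just the pooled rate for Variant Q: 248/750 = 0.331.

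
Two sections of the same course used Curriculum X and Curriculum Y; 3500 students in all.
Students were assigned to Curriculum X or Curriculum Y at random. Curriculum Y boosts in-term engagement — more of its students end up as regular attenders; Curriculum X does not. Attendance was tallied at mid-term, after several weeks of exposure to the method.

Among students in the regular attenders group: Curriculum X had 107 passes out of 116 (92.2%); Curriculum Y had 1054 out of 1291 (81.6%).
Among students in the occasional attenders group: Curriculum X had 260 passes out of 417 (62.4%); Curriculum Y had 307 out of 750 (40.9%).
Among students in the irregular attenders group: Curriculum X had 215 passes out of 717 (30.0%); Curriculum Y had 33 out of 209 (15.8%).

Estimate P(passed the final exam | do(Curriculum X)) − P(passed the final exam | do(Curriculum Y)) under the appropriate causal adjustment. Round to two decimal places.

Stratifying would compare teaching methods among students the teaching methods themselves sorted into mid-term attendance groups — a form of selection on an intermediate. The unconditioned pooled rates give the total causal effect.
The causal difference is the pooled difference: 0.466 − 0.620 = -0.154.

-0.15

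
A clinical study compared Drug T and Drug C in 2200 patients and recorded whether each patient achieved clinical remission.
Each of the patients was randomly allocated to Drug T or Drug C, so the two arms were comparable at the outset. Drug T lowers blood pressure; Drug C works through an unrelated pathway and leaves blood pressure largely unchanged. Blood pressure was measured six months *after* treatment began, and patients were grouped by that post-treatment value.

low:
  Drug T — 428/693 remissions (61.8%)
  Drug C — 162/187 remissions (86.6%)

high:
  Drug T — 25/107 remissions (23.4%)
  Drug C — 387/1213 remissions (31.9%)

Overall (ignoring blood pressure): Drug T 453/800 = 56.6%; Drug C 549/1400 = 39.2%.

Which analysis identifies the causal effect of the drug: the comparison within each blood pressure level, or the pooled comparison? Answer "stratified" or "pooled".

Blood pressure lies on the pathway drug → blood pressure → outcome, so adjusting for it blocks the indirect effect. For the total causal effect of drug, use the unadjusted pooled rates.
Pooled: Drug T 56.6% vs Drug C 39.2%; Drug T is higher overall.

pooled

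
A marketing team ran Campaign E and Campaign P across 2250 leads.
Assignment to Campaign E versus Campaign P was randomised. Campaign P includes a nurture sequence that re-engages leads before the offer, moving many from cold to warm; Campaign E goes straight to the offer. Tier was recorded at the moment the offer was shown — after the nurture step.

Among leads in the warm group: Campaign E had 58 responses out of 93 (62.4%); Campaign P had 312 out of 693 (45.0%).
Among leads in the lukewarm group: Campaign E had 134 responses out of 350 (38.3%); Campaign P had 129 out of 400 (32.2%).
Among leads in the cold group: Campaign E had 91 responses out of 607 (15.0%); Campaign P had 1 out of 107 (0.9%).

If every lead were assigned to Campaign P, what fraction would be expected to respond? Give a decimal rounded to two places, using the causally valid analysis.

Engagement tier lies on the pathway campaign → engagement tier → outcome, so adjusting for it blocks the indirect effect. For the total causal effect of campaign, use the unadjusted pooled rates.
So P(outcome | do(Campaign P)) is just the pooled rate for Campaign P: 442/1200 = 0.368.

0.37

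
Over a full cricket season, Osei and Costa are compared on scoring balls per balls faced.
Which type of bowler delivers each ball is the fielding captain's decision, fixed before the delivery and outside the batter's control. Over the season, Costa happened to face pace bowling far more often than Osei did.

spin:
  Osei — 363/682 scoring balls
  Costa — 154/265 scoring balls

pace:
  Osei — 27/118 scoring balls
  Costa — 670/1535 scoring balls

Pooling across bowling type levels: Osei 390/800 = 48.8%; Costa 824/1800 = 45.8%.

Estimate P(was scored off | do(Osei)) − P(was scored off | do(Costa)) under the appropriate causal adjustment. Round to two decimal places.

Bowling type is set before the player has any effect — it is not caused by the player — and it independently drives the outcome. That makes it a confounder, so the causal comparison is within bowling type levels.
Adjusting over the population distribution of bowling type: 0.364·(0.532−0.581) + 0.636·(0.229−0.436) = -0.150.

-0.15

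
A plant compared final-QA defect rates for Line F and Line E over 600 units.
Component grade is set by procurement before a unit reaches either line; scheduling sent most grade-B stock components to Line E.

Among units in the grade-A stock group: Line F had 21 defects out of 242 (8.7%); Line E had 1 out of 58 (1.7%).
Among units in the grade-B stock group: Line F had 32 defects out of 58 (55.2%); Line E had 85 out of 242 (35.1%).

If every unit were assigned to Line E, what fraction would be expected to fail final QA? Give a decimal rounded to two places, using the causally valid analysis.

0.18

The component grade-specific comparison favours Line E throughout, but the pooled figures favour Line F. The question is whether to condition on component grade.
Component grade satisfies the back-door criterion: it is not a descendant of the line, and it blocks the spurious path from line to outcome. Adjusting for it (i.e., using the within-component grade rates) gives the causal effect.
Standardising Line E to the population component grade mix: 0.500·1/58 + 0.500·85/242 = 0.184.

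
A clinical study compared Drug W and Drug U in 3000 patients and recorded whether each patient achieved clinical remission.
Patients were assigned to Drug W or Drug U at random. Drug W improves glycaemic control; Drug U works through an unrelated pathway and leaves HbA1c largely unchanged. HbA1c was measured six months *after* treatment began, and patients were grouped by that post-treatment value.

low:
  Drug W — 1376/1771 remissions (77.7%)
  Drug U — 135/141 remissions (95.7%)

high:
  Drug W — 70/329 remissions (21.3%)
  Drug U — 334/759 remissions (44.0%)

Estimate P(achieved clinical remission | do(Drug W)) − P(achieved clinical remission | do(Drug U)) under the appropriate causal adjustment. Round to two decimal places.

HbA1c lies on the pathway drug → HbA1c → outcome, so adjusting for it blocks the indirect effect. For the total causal effect of drug, use the unadjusted pooled rates.
The causal difference is the pooled difference: 0.689 − 0.521 = +0.167.

+0.17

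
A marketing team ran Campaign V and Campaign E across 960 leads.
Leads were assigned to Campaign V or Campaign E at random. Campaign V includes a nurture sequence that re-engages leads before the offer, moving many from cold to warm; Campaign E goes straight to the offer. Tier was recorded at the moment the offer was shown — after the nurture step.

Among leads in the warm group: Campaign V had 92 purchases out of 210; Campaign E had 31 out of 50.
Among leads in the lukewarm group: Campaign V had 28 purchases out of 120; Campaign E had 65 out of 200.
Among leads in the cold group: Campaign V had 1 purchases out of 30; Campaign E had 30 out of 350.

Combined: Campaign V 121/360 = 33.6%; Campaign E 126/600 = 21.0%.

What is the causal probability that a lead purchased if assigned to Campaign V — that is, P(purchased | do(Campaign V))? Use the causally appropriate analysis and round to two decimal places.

0.34

The stratified and pooled comparisons disagree (Campaign E wins within each engagement tier; Campaign V wins overall), so the answer turns on the causal role of engagement tier.
Stratifying would compare campaigns among leads the campaigns themselves sorted into engagement tier groups — a form of selection on an intermediate. The unconditioned pooled rates give the total causal effect.
So P(outcome | do(Campaign V)) is just the pooled rate for Campaign V: 121/360 = 0.336.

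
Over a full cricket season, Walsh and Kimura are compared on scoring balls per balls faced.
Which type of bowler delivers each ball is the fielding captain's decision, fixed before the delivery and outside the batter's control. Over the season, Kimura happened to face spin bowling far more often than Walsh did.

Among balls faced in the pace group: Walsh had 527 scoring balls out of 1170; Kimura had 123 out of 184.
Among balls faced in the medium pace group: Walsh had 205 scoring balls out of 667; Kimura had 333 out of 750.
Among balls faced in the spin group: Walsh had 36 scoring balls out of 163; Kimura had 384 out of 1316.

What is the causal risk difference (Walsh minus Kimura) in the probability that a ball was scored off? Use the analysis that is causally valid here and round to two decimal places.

Within every bowling type level Kimura has the higher rate, yet pooled Walsh does — Simpson's reversal.
Bowling type differs across players for reasons unrelated to any effect of the player itself, and it separately predicts the outcome — a classic confounder. We must compare within bowling type levels.
Adjusting over the population distribution of bowling type: 0.319·(0.450−0.668) + 0.333·(0.307−0.444) + 0.348·(0.221−0.292) = -0.140.

-0.14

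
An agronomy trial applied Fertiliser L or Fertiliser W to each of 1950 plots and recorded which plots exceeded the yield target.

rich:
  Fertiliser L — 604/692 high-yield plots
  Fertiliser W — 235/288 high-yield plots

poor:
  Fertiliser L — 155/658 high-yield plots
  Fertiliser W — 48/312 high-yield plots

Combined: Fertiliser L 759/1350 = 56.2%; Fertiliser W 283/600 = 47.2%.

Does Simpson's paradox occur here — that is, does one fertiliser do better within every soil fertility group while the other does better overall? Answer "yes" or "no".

Within each soil fertility level (rich 87.3% vs 81.6%; poor 23.6% vs 15.4%), Fertiliser L has the higher rate every time. Pooled: 56.2% vs 47.2% — Fertiliser L has the higher rate overall. They agree.

no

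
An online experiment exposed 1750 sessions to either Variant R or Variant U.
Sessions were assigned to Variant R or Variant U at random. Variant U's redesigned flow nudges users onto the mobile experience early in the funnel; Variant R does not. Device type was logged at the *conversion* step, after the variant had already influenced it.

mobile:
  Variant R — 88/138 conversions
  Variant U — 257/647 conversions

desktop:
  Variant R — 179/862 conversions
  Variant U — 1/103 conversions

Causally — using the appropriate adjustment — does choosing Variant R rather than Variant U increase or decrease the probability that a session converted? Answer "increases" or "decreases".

decreases

Device type is downstream of the variant. One should not condition on a consequence of treatment, so the overall rates are the right comparison.
Pooled: Variant R 26.7% vs Variant U 34.4%; Variant U is higher overall.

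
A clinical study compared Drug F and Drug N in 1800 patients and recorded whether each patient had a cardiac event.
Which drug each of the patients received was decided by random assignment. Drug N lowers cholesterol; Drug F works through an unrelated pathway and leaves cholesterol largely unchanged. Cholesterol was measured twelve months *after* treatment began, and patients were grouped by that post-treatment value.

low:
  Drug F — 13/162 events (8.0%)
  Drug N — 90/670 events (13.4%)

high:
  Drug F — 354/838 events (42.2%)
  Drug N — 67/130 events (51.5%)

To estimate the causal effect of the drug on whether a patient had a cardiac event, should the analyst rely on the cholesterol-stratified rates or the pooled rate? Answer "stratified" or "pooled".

pooled

Within every cholesterol level Drug F has the lower rate, yet pooled Drug N does — Simpson's reversal.
Cholesterol is downstream of the drug. One should not condition on a consequence of treatment, so the overall rates are the right comparison.
Pooled: Drug F 36.7% vs Drug N 19.6%; Drug N is lower overall.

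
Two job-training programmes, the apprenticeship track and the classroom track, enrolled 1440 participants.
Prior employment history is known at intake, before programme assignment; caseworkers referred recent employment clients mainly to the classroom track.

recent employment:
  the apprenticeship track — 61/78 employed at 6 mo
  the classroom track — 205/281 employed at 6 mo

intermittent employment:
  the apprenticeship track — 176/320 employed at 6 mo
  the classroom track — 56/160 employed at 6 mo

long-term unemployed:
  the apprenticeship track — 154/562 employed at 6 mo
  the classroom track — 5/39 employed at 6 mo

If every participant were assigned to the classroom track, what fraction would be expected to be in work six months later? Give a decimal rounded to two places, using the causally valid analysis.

0.35

Nothing the programme does changes prior employment history; the imbalance is an allocation artefact. With prior employment history also predicting the outcome, the pooled figure is confounded, and the within-stratum comparison is the causal one.
Standardising the classroom track to the population prior employment history mix: 0.249·205/281 + 0.333·56/160 + 0.417·5/39 = 0.352.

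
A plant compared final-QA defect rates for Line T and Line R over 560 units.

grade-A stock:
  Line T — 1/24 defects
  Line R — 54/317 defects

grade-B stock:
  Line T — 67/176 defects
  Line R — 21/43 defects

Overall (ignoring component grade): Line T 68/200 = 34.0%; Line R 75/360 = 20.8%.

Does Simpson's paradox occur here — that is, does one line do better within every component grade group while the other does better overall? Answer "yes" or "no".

yes

Within each component grade level (grade-A stock 4.2% vs 17.0%; grade-B stock 38.1% vs 48.8%), Line T has the lower rate every time. Pooled: 34.0% vs 20.8% — Line R has the lower rate overall. The two comparisons disagree.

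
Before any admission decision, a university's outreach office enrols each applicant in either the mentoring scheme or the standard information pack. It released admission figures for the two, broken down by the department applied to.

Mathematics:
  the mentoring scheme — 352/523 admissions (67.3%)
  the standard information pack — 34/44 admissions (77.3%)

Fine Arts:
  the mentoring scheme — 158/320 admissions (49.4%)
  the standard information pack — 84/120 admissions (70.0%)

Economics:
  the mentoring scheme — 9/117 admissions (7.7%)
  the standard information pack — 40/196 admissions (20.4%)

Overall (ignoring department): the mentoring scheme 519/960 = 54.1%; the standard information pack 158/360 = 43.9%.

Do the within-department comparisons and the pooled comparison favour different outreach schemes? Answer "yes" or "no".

Within each department level (Mathematics 67.3% vs 77.3%; Fine Arts 49.4% vs 70.0%; Economics 7.7% vs 20.4%), the standard information pack has the higher rate every time. Pooled: 54.1% vs 43.9% — the mentoring scheme has the higher rate overall. The two comparisons disagree.

yes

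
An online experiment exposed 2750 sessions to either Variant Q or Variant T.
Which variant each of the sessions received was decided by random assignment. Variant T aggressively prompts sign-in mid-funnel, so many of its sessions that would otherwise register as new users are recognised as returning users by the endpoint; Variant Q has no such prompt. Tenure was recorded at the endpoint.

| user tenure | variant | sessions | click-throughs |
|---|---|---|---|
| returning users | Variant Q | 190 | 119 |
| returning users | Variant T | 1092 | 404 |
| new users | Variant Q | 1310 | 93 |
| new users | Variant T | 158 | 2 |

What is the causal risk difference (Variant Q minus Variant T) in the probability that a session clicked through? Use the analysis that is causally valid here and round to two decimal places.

The user tenure-specific comparison favours Variant Q throughout, but the pooled figures favour Variant T. The question is whether to condition on user tenure.
User tenure lies on the pathway variant → user tenure → outcome, so adjusting for it blocks the indirect effect. For the total causal effect of variant, use the unadjusted pooled rates.
The causal difference is the pooled difference: 0.141 − 0.325 = -0.183.

-0.18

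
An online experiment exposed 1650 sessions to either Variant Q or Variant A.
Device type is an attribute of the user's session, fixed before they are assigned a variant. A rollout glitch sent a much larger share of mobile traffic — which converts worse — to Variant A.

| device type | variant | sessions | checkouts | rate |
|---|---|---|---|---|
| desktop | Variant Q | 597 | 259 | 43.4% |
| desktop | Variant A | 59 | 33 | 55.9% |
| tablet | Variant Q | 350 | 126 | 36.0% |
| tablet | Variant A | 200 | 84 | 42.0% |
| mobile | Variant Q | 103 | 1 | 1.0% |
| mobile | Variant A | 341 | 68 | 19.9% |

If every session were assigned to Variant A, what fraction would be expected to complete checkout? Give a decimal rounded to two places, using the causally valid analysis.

Since device type is a pre-existing factor (not a product of the variant) and it affects the outcome on its own, it is a confounder. The stratified rates, not the pooled rate, identify the causal effect.
Standardising Variant A to the population device type mix: 0.398·33/59 + 0.333·84/200 + 0.269·68/341 = 0.416.

0.42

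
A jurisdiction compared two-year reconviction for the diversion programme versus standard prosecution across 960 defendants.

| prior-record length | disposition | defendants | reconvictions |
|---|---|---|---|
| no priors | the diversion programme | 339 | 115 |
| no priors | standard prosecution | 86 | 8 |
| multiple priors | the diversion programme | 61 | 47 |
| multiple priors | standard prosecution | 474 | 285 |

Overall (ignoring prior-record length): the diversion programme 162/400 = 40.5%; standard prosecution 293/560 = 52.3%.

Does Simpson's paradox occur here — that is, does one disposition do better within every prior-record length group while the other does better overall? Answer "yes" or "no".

yes

Within each prior-record length level (no priors 33.9% vs 9.3%; multiple priors 77.0% vs 60.1%), standard prosecution has the lower rate every time. Pooled: 40.5% vs 52.3% — the diversion programme has the lower rate overall. The two comparisons disagree.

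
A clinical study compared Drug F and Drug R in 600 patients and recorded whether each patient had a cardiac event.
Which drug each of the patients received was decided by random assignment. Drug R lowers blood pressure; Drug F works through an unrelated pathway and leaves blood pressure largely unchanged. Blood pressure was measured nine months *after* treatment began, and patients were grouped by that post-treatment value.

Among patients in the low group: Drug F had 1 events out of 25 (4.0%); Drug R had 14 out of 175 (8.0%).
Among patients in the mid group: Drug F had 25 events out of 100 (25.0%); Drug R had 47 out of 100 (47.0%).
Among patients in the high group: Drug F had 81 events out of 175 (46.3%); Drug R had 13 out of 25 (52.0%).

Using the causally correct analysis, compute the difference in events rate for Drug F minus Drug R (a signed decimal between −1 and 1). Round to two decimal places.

Within every blood pressure level Drug F has the lower rate, yet pooled Drug R does — Simpson's reversal.
Blood pressure here is a post-treatment variable shaped by the drug; conditioning on it would introduce bias rather than remove it. The overall comparison is the causal one.
The causal difference is the pooled difference: 0.357 − 0.247 = +0.110.

+0.11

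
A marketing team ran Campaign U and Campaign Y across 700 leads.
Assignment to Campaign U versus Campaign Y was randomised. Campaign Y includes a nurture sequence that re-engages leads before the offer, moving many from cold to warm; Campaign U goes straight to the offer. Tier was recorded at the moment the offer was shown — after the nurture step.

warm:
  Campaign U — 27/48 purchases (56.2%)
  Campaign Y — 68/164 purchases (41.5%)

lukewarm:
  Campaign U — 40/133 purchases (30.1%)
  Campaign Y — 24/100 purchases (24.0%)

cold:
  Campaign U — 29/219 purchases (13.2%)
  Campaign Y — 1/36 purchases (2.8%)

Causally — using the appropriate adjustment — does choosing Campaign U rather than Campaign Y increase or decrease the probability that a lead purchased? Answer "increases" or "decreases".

Within every engagement tier level Campaign U has the higher rate, yet pooled Campaign Y does — Simpson's reversal.
Engagement tier here is a post-treatment variable shaped by the campaign; conditioning on it would introduce bias rather than remove it. The overall comparison is the causal one.
Pooled: Campaign U 24.0% vs Campaign Y 31.0%; Campaign Y is higher overall.

decreases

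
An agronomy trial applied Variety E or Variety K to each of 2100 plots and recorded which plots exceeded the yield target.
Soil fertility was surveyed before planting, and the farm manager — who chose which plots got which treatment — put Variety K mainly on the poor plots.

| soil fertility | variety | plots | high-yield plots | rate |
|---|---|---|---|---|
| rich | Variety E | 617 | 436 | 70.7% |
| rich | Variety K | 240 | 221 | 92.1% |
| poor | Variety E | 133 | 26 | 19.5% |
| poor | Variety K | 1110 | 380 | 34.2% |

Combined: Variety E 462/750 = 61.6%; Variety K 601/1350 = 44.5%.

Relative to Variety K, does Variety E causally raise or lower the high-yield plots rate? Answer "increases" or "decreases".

Soil fertility is set before the variety has any effect — it is not caused by the variety — and it independently drives the outcome. That makes it a confounder, so the causal comparison is within soil fertility levels.
Within each level — rich: 70.7% vs 92.1%; poor: 19.5% vs 34.2% — Variety K is higher every time.

decreases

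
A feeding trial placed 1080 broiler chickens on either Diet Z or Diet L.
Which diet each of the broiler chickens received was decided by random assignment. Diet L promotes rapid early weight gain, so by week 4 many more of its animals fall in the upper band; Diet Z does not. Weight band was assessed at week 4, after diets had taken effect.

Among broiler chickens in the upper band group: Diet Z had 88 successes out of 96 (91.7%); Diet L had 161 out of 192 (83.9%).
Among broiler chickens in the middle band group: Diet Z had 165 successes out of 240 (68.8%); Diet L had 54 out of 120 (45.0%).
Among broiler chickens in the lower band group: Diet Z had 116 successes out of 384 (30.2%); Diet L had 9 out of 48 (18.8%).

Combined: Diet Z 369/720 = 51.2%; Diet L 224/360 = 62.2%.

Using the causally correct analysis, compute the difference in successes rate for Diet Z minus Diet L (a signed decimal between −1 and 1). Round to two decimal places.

-0.11

Week-4 weight band here is a post-treatment variable shaped by the diet; conditioning on it would introduce bias rather than remove it. The overall comparison is the causal one.
The causal difference is the pooled difference: 0.512 − 0.622 = -0.110.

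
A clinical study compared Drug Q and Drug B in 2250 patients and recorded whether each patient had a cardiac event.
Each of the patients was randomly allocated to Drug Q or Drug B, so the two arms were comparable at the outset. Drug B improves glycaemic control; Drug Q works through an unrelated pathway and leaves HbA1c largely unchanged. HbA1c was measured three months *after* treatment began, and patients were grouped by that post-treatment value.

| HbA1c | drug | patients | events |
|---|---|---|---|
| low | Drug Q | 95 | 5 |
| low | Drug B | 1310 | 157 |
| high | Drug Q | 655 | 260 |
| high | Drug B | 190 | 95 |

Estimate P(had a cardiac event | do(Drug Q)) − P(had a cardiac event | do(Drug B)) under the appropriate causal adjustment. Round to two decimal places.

HbA1c is downstream of the drug. One should not condition on a consequence of treatment, so the overall rates are the right comparison.
The causal difference is the pooled difference: 0.353 − 0.168 = +0.185.

+0.19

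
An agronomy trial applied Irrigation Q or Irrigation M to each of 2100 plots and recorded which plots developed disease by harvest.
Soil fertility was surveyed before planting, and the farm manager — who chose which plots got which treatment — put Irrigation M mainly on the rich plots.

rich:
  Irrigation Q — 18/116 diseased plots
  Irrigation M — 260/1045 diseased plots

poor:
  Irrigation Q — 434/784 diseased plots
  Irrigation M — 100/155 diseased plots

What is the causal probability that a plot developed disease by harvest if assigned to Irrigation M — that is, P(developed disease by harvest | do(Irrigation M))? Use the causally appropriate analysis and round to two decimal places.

Soil fertility is set before the irrigation has any effect — it is not caused by the irrigation — and it independently drives the outcome. That makes it a confounder, so the causal comparison is within soil fertility levels.
Standardising Irrigation M to the population soil fertility mix: 0.553·260/1045 + 0.447·100/155 = 0.426.

0.43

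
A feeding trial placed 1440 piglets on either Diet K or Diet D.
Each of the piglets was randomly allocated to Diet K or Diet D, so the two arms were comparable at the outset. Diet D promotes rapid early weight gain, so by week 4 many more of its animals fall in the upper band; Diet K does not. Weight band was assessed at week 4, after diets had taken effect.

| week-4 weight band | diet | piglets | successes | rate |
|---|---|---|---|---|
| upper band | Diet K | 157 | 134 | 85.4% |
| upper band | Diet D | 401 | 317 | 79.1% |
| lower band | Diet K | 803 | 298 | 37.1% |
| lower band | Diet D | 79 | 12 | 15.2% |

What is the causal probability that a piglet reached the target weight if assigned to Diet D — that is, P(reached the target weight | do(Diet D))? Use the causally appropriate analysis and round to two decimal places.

Within every week-4 weight band level Diet K has the higher rate, yet pooled Diet D does — Simpson's reversal.
Stratifying would compare diets among piglets the diets themselves sorted into week-4 weight band groups — a form of selection on an intermediate. The unconditioned pooled rates give the total causal effect.
So P(outcome | do(Diet D)) is just the pooled rate for Diet D: 329/480 = 0.685.

0.69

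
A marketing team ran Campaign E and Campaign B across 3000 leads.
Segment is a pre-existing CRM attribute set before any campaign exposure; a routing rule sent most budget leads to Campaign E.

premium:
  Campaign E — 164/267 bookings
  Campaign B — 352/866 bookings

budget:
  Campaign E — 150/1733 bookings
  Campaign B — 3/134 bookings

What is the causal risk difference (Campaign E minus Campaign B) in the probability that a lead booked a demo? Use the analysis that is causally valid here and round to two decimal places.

The imbalance in customer segment arose from how leads were allocated, not from anything the campaign did; and customer segment independently affects the outcome. The pooled gap is confounded — condition on customer segment.
Adjusting over the population distribution of customer segment: 0.378·(0.614−0.406) + 0.622·(0.087−0.022) = +0.118.

+0.12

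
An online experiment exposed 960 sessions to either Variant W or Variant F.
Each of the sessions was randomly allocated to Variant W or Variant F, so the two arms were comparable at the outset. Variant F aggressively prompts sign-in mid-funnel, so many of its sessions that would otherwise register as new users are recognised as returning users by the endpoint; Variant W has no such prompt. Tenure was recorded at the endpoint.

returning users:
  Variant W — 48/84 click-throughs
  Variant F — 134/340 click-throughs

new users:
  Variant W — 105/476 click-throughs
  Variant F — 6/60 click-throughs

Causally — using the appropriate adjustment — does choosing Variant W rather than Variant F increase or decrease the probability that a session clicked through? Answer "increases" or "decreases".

User tenure here is a post-treatment variable shaped by the variant; conditioning on it would introduce bias rather than remove it. The overall comparison is the causal one.
Pooled: Variant W 27.3% vs Variant F 35.0%; Variant F is higher overall.

decreases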